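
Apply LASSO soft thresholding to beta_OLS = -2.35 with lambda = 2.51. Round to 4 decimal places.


|beta_OLS| = 2.35.
lambda = 2.51.
Since |beta| <= lambda, the coefficient is set to 0.
Result = 0.0000.

0.0000


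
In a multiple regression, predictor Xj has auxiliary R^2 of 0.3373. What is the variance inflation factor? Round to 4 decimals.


Using VIF = 1/(1 - R^2_j):
1 - 0.3373 = 0.6627.
VIF = 1.5090.

1.5090


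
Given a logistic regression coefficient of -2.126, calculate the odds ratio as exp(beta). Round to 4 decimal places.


The odds ratio is computed as:
OR = e^(-2.126) = 0.1193.

0.1193


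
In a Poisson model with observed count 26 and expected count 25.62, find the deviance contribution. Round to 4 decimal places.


y/mu = 26/25.62 = 1.014832 (approx.), and ln(26/25.62) = 0.014723.
y * ln(y/mu) = 26 * 0.014723 = 0.382798.
y - mu = 0.38.
D = 2 * (0.382798 - 0.38) = 0.005596, which rounds to 0.0056.

0.0056


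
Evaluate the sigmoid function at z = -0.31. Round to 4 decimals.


exp(0.3100) = 1.3634.
1 + exp(-z) = 2.3634.
sigmoid = 1/2.3634 = 0.4231.

0.4231


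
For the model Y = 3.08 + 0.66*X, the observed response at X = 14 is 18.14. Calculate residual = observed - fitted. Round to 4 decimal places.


Compute yhat = 3.08 + (0.66)(14) = 12.3200.
Residual = actual - predicted = 18.14 - 12.3200 = 5.8200.

5.8200


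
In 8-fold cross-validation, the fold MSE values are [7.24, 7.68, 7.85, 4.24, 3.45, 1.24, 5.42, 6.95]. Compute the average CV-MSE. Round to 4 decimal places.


Total MSE across folds = 44.0700.
CV-MSE = 44.0700/8 = 5.5088.

5.5088


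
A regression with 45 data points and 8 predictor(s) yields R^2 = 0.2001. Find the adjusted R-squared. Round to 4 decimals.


Plug in: Adj R^2 = 1 - (1 - 0.2001) * 44/36.
= 1 - 0.7999 * 44/36
= 1 - 35.1956 / 36
= 1 - 0.9777 = 0.0223.

0.0223


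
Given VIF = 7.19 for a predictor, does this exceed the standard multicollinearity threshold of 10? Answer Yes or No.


Check: VIF = 7.19 vs threshold = 10.
Since 7.19 < 10, the answer is No.

No


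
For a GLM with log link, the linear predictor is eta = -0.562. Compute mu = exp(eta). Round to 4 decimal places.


Apply the inverse link:
mu = e^-0.562 = 0.5701.

0.5701


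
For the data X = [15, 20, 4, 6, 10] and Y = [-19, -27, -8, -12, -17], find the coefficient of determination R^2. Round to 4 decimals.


Fit the OLS line: b0 = -4.7047, b1 = -1.0814.
SSres = 8.0605.
SStot = 209.2000.
R^2 = 1 - 8.0605/209.2000 = 0.9615.

0.9615


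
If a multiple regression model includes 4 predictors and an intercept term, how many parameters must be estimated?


Including the intercept, the model has 4 predictor coefficients + 1 intercept.
Total = 5.

5


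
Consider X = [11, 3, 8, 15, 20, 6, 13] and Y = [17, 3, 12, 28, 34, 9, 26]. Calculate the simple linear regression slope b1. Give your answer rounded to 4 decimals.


The sample means are xbar = 10.8571 and ybar = 18.4286.
Compute S_xx = 198.8571 and S_xy = 383.4286.
Slope b1 = S_xy / S_xx = 383.4286 / 198.8571 = 1.9282.

1.9282


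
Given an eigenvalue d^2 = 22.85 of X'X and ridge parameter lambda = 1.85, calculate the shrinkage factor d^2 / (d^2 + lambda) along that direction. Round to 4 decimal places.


d^2 + lambda = 22.85 + 1.85 = 24.7000.
Shrinkage factor = 22.85/24.7000 = 0.9251.

0.9251


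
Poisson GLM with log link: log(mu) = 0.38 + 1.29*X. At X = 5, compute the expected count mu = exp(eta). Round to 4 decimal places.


Linear predictor: eta = 0.38 + (1.29)(5) = 6.8300.
Expected count: mu = exp(6.8300) = 925.1908.

925.1908


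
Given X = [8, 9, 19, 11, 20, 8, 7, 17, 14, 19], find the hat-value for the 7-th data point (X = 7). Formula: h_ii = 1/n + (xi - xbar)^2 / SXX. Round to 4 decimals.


Compute xbar = 13.2000 with n = 10 observations.
SXX = 243.6000.
Leverage = 1/10 + (7 - 13.2000)^2/243.6000 = 0.2578.

0.2578


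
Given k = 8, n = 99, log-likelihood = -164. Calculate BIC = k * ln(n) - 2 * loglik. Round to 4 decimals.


k * ln(n) = 8 * ln(99) = 8 * 4.595120 = 36.760960.
-2 * loglik = -2 * (-164) = 328.
BIC = 36.760960 + 328 = 364.760960, which rounds to 364.7610.

364.7610


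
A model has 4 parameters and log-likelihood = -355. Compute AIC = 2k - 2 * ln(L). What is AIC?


Compute:
2k = 2*4 = 8.
-2*loglik = -2*(-355) = 710.
AIC = 8 + 710 = 718.

718


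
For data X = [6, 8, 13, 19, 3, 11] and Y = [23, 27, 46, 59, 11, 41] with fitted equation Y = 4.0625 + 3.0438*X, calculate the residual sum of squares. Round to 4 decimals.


Predicted values from Y = 4.0625 + 3.0438*X.
Residuals: [0.6747, -1.4129, 2.3681, -2.8947, -2.1939, 3.4557].
SSres = 33.1938.

33.1938


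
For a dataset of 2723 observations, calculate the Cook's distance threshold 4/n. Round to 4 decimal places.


Cook's distance cutoff = 4/n = 4/2723.
= 0.0015.

0.0015


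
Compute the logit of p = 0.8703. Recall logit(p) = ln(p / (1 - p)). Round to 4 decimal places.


The odds are p/(1-p) = 0.8703 / 0.1297 = 6.7101.
logit(p) = ln(6.7101) = 1.9036.

1.9036


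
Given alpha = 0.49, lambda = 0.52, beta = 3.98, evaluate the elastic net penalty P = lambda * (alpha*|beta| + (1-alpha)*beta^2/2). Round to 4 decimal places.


L1 component = 0.49 * |3.98| = 1.9502.
L2 component = 0.51 * 3.98^2 / 2 = 4.0393.
Penalty = 0.52 * (1.9502 + 4.0393) = 0.52 * 5.9895 = 3.1145.

3.1145


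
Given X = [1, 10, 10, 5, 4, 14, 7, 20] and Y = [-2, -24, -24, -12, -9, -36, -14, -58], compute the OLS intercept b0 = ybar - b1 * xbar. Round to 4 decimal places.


Compute b1 = -2.9251 from the OLS formula.
With xbar = 8.8750 and ybar = -22.3750, the intercept is:
b0 = -22.3750 - -2.9251 * 8.8750 = 3.5849.

3.5849


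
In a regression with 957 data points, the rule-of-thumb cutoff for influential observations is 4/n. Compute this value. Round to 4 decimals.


The threshold is 4/n.
4/957 = 0.0042.

0.0042


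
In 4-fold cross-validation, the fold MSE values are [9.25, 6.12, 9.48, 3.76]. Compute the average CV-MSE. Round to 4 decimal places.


Add all fold MSEs: 28.6100.
Divide by k = 4: 28.6100/4 = 7.1525.

7.1525


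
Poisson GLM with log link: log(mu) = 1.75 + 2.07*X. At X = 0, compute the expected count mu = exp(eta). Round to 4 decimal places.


Compute eta = 1.75 + 2.07 * 0 = 1.7500.
Apply inverse link: mu = e^1.7500 = 5.7546.

5.7546


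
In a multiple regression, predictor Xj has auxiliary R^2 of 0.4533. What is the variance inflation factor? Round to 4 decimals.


Denominator: 1 - 0.4533 = 0.5467.
VIF = 1 / 0.5467 = 1.8292.

1.8292


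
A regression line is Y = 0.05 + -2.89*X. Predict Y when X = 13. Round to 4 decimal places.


Plug X = 13 into Y = 0.05 + -2.89*X:
Y = 0.05 + -37.5700 = -37.5200.

-37.5200


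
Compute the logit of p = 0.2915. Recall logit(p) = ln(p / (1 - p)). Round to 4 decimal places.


1 - p = 0.7085.
p/(1-p) = 0.4114.
logit = ln(0.4114) = -0.8881.

-0.8881


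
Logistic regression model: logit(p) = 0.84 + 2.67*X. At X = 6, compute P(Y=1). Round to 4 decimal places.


Linear predictor: z = 0.84 + 2.67 * 6 = 16.8600.
P = 1/(1 + exp(-16.8600)) = 1/(1 + 0.0000) = 1.0000.

1.0000


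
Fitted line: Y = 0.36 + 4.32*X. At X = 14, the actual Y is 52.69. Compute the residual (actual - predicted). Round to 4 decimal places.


Fitted value at X = 14 is yhat = 0.36 + 4.32*14 = 60.8400.
Residual = 52.69 - 60.8400 = -8.1500.

-8.1500


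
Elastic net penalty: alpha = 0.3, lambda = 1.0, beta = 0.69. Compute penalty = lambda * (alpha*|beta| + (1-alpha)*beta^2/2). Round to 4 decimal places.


L1 component = 0.3 * |0.69| = 0.2070.
L2 component = 0.7 * 0.69^2 / 2 = 0.1666.
Penalty = 1.0 * (0.2070 + 0.1666) = 1.0 * 0.3736 = 0.3736.

0.3736


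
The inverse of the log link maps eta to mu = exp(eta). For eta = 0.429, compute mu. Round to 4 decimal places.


The inverse log link gives:
mu = exp(0.429) = 1.5357.

1.5357


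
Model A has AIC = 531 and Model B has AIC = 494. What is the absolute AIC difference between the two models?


Absolute difference = |531 - 494| = 37.
The model with lower AIC (B) is preferred.

37


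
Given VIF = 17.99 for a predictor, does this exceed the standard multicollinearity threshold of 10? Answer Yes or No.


Check: VIF = 17.99 vs threshold = 10.
Since 17.99 >= 10, the answer is Yes.

Yes


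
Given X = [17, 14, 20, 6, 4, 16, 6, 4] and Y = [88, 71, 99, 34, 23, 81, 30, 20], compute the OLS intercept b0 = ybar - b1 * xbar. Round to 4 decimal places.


Compute b1 = 4.9243 from the OLS formula.
With xbar = 10.8750 and ybar = 55.7500, the intercept is:
b0 = 55.7500 - 4.9243 * 10.8750 = 2.1982.

2.1982


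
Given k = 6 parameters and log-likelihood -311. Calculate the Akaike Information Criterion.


AIC = 2*6 - 2*(-311).
= 12 + 622 = 634.

634


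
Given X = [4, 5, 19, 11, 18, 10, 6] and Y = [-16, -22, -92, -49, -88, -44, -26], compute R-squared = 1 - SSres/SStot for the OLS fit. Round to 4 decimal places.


After computing the OLS fit (b0=4.8466, b1=-5.0812):
SSres = 12.5387, SStot = 5736.8571.
R^2 = 1 - 12.5387/5736.8571 = 0.9978.

0.9978


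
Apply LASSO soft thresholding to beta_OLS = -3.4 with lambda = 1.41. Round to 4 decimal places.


Absolute value: |-3.4| = 3.4.
Compare to lambda = 1.41.
Since |beta| > lambda, coefficient = sign(beta)*(|beta| - lambda) = -1.9900.

-1.9900


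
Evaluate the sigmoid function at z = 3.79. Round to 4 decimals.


Compute exp(-3.7900) = 0.0226.
Sigmoid = 1 / (1 + 0.0226) = 1 / 1.0226 = 0.9779.

0.9779


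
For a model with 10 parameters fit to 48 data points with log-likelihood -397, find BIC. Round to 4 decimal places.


ln(48) = 3.871201.
k * ln(n) = 10 * 3.871201 = 38.712010.
-2L = 794.
BIC = 38.712010 + 794 = 832.712010, which rounds to 832.7120.

832.7120


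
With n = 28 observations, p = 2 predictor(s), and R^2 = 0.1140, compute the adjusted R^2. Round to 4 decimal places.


Using the formula:
(1 - 0.1140) = 0.8860.
Multiply by 27/25: 0.8860 * 27 = 23.9220, then 23.9220 / 25 = 0.9569.
Adj R^2 = 1 - 0.9569 = 0.0431.

0.0431


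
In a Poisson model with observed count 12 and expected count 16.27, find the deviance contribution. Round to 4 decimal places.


Compute y*ln(y/mu) = 12*ln(12/16.27) = 12*-0.304416 = -3.652992.
y - mu = -4.27.
D = 2*(-3.652992 - (-4.27)) = 1.234016, which rounds to 1.2340.

1.2340


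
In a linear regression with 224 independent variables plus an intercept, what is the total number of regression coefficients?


Including the intercept, the model has 224 predictor coefficients + 1 intercept.
Total = 225.

225


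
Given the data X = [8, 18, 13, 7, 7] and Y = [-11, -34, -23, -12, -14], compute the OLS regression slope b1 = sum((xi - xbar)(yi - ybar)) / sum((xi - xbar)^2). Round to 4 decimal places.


The sample means are xbar = 10.6000 and ybar = -18.8000.
Compute S_xx = 93.2000 and S_xy = -184.6000.
Slope b1 = S_xy / S_xx = -184.6000 / 93.2000 = -1.9807.

-1.9807


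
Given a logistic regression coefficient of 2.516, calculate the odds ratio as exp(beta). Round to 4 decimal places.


Odds ratio = exp(beta) = exp(2.516).
= 12.3790.

12.3790


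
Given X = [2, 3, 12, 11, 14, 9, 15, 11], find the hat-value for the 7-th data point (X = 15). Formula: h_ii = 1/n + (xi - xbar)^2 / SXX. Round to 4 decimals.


Mean of X: xbar = 9.6250.
SXX = 159.8750.
For X = 15: h = 1/8 + (15 - 9.6250)^2/159.8750 = 0.3057.

0.3057


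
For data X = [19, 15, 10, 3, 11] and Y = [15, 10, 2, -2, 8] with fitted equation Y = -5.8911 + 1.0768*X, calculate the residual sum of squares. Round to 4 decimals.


Predicted values from Y = -5.8911 + 1.0768*X.
Residuals: [0.4319, -0.2609, -2.8769, 0.6607, 2.0463].
SSres = 13.1550.

13.1550


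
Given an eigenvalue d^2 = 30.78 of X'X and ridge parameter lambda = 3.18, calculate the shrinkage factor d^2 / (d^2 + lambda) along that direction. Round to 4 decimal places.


d^2 + lambda = 30.78 + 3.18 = 33.9600.
Shrinkage factor = 30.78/33.9600 = 0.9064.

0.9064


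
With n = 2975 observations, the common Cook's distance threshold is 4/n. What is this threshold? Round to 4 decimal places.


Using the rule of thumb:
Threshold = 4 / 2975 = 0.0013.

0.0013


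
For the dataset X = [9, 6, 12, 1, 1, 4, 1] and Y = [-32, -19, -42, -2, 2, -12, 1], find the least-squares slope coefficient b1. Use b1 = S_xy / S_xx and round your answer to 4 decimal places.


First compute the means: xbar = 4.8571, ybar = -14.8571.
Then S_xx = sum((xi - xbar)^2) = 114.8571.
S_xy = sum((xi - xbar)(yi - ybar)) = -447.8571.
b1 = S_xy / S_xx = -447.8571 / 114.8571 = -3.8993.

-3.8993


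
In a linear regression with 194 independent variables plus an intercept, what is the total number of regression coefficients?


Each predictor gets one coefficient, plus one intercept.
Total parameters = 194 + 1 = 195.

195


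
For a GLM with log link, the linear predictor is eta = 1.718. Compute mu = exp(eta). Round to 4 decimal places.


mu = exp(eta) = exp(1.718).
= 5.5734.

5.5734


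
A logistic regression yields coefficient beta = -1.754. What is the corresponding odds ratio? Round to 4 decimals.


Odds ratio = exp(beta) = exp(-1.754).
= 0.1731.

0.1731


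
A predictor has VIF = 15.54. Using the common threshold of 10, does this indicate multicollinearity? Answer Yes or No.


The threshold is 10.
VIF = 15.54 is >= 10.
Multicollinearity indication: Yes.

Yes


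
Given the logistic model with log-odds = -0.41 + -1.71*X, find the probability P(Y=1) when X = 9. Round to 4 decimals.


z = -0.41 + -1.71 * 9 = -15.8000.
Sigmoid: P = 1 / (1 + exp(15.8000)) = 0.0000.

0.0000


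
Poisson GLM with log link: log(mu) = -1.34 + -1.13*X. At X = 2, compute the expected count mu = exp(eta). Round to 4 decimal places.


Linear predictor: eta = -1.34 + (-1.13)(2) = -3.6000.
Expected count: mu = exp(-3.6000) = 0.0273.

0.0273


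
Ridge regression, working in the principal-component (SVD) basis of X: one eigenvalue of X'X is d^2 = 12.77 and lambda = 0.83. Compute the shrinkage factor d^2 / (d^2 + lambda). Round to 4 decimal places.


Denominator = d^2 + lambda = 12.77 + 0.83 = 13.6000.
Shrinkage = 12.77 / 13.6000 = 0.9390.

0.9390


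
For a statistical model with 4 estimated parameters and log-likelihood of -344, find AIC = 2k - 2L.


AIC = 2k - 2*loglik = 2(4) - 2(-344).
= 8 + 688 = 696.

696


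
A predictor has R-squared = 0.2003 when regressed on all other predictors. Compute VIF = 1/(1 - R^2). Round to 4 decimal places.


Denominator: 1 - 0.2003 = 0.7997.
VIF = 1 / 0.7997 = 1.2505.

1.2505


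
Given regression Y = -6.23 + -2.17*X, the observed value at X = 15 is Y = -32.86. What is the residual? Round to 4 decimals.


Predicted = -6.23 + -2.17 * 15 = -38.7800.
Residual = -32.86 - -38.7800 = 5.9200.

5.9200


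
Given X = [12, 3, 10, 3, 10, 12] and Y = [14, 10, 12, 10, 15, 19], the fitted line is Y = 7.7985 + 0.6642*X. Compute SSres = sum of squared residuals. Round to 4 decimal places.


Compute predicted values, then residuals = yi - yhat_i.
Residuals: [-1.7689, 0.2089, -2.4405, 0.2089, 0.5595, 3.2311].
SSres = sum(residual^2) = 19.9254.

19.9254


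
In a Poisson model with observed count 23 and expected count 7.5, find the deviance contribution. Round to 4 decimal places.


First: ln(23/7.5) = 1.120591.
Then: 23 * 1.120591 = 25.773593.
y - mu = 23 - 7.5 = 15.5.
D = 2(25.773593 - 15.5) = 20.547186, which rounds to 20.5472.

20.5472


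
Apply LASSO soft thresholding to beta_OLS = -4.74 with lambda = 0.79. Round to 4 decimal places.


Check: |-4.74| = 4.74 vs lambda = 0.79.
Since |beta| > lambda, coefficient = sign(beta)*(|beta| - lambda) = -3.9500.
Soft-thresholded coefficient = -3.9500.

-3.9500


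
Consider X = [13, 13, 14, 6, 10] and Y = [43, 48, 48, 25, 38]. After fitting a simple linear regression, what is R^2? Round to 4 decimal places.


The fitted line is Y = 8.3178 + 2.8645*X.
SSres = 14.0140, SStot = 365.2000.
R^2 = 1 - SSres/SStot = 0.9616.

0.9616


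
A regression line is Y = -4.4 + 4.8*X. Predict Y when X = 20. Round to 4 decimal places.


Substitute X = 20 into the equation:
Y = -4.4 + 4.8 * 20 = -4.4 + 96.0000 = 91.6000.

91.6000


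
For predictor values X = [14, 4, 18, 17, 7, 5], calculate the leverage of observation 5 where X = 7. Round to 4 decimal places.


Mean of X: xbar = 10.8333.
SXX = 194.8333.
For X = 7: h = 1/6 + (7 - 10.8333)^2/194.8333 = 0.2421.

0.2421


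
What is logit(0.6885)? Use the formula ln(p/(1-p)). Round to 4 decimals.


1 - p = 0.3115.
p/(1-p) = 2.2103.
logit = ln(2.2103) = 0.7931.

0.7931


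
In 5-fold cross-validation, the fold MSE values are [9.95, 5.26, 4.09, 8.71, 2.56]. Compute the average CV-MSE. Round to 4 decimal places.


Sum of fold MSEs = 30.5700.
Average = 30.5700 / 5 = 6.1140.

6.1140


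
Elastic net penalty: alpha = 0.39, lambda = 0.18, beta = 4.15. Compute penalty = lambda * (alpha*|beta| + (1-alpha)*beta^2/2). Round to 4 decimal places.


L1 component = 0.39 * |4.15| = 1.6185.
L2 component = 0.61 * 4.15^2 / 2 = 5.2529.
Penalty = 0.18 * (1.6185 + 5.2529) = 0.18 * 6.8714 = 1.2368.

1.2368


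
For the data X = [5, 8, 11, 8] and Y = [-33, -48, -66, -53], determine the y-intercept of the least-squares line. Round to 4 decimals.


First find the slope: b1 = -5.5000.
Means: xbar = 8.0000, ybar = -50.0000.
b0 = ybar - b1 * xbar = -50.0000 - -5.5000 * 8.0000 = -6.0000.

-6.0000


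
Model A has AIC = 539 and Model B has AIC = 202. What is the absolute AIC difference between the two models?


Absolute difference = |539 - 202| = 337.
The model with lower AIC (B) is preferred.

337


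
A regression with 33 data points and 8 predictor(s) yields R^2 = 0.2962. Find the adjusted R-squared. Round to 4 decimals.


Adjusted R^2 = 1 - (1 - R^2) * (n-1)/(n-p-1).
(1 - R^2) = 0.7038.
(n-1)/(n-p-1) = 32/24.
(1 - R^2) * (n-1) = 0.7038 * 32 = 22.5216.
Divide by (n-p-1): 22.5216 / 24 = 0.9384.
Adj R^2 = 1 - 0.9384 = 0.0616.

0.0616


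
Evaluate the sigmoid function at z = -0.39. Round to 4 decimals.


exp(0.3900) = 1.4770.
1 + exp(-z) = 2.4770.
sigmoid = 1/2.4770 = 0.4037.

0.4037


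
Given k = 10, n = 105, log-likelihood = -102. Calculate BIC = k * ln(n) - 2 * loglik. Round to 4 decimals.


Compute k*ln(n) = 10*ln(105) = 10*4.653960 = 46.539600.
Then -2*loglik = 204.
BIC = 46.539600 + 204 = 250.539600, which rounds to 250.5396.

250.5396


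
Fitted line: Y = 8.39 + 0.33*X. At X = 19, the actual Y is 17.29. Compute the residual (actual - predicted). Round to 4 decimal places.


Fitted value at X = 19 is yhat = 8.39 + 0.33*19 = 14.6600.
Residual = 17.29 - 14.6600 = 2.6300.

2.6300


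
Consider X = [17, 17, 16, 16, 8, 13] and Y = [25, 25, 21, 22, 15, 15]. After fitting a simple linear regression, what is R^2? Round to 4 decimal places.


After computing the OLS fit (b0=4.1138, b1=1.1301):
SSres = 24.9593, SStot = 103.5000.
R^2 = 1 - 24.9593/103.5000 = 0.7588.

0.7588


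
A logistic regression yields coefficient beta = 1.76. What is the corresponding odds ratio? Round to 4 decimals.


exp(1.76) = 5.8124.
So the odds ratio is 5.8124.

5.8124


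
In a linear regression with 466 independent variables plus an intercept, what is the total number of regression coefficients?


Total coefficients = number of predictors + 1 (for the intercept).
= 466 + 1 = 467.

467


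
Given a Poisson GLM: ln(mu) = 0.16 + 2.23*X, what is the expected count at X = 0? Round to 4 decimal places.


Linear predictor: eta = 0.16 + (2.23)(0) = 0.1600.
Expected count: mu = exp(0.1600) = 1.1735.

1.1735


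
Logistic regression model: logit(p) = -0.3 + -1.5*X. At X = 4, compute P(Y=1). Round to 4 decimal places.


Compute z = -0.3 + (-1.5)(4) = -6.3000.
exp(-z) = 544.5719.
P = 1/(1 + 544.5719) = 0.0018.

0.0018


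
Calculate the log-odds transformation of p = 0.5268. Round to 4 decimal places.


Compute the odds: 0.5268/0.4732 = 1.1133.
Take the natural log: ln(1.1133) = 0.1073.

0.1073


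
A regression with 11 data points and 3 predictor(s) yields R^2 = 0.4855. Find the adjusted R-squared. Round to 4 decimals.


Adjusted R^2 = 1 - (1 - R^2) * (n-1)/(n-p-1).
(1 - R^2) = 0.5145.
(n-1)/(n-p-1) = 10/7.
(1 - R^2) * (n-1) = 0.5145 * 10 = 5.1450.
Divide by (n-p-1): 5.1450 / 7 = 0.7350.
Adj R^2 = 1 - 0.7350 = 0.2650.

0.2650


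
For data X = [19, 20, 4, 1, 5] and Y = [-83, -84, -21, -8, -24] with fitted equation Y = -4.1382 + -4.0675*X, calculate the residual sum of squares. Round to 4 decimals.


For each point, residual = actual - predicted.
Residuals: [-1.5793, 1.4882, -0.5918, 0.2057, 0.4757].
Sum of squared residuals = 5.3278.

5.3278


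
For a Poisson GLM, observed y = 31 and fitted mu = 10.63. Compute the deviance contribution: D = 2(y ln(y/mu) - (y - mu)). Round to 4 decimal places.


Compute y*ln(y/mu) = 31*ln(31/10.63) = 31*1.070307 = 33.179517.
y - mu = 20.37.
D = 2*(33.179517 - (20.37)) = 25.619034, which rounds to 25.6190.

25.6190


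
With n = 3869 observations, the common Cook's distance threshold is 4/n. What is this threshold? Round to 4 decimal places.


Using the rule of thumb:
Threshold = 4 / 3869 = 0.0010.

0.0010


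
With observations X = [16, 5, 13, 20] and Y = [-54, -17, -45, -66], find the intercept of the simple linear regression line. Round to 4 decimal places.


Compute b1 = -3.2810 from the OLS formula.
With xbar = 13.5000 and ybar = -45.5000, the intercept is:
b0 = -45.5000 - -3.2810 * 13.5000 = -1.2066.

-1.2066


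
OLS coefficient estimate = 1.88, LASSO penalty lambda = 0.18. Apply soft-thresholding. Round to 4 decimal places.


Check: |1.88| = 1.88 vs lambda = 0.18.
Since |beta| > lambda, coefficient = sign(beta)*(|beta| - lambda) = 1.7000.
Soft-thresholded coefficient = 1.7000.

1.7000


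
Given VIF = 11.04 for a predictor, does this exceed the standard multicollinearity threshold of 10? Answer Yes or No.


The threshold is 10.
VIF = 11.04 is >= 10.
Multicollinearity indication: Yes.

Yes


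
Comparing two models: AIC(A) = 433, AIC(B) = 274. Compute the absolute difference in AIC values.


Compute |433 - 274| = 159.
Model B has the smaller AIC.

159


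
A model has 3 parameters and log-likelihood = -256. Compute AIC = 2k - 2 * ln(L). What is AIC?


AIC = 2k - 2*loglik = 2(3) - 2(-256).
= 6 + 512 = 518.

518


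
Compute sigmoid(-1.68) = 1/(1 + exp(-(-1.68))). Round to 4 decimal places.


Compute exp(1.6800) = 5.3656.
Sigmoid = 1 / (1 + 5.3656) = 1 / 6.3656 = 0.1571.

0.1571


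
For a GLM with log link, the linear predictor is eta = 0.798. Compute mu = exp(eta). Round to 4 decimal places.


mu = exp(eta) = exp(0.798).
= 2.2211.

2.2211


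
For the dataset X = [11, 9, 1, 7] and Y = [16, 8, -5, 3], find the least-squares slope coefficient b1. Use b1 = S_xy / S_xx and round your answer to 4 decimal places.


First compute the means: xbar = 7.0000, ybar = 5.5000.
Then S_xx = sum((xi - xbar)^2) = 56.0000.
S_xy = sum((xi - xbar)(yi - ybar)) = 110.0000.
b1 = S_xy / S_xx = 110.0000 / 56.0000 = 1.9643.

1.9643


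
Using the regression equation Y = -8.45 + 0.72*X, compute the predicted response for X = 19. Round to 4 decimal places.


Plug X = 19 into Y = -8.45 + 0.72*X:
Y = -8.45 + 13.6800 = 5.2300.

5.2300


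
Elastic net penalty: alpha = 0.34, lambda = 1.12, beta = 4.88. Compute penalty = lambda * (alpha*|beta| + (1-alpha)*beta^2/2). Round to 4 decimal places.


alpha * |beta| = 0.34 * 4.88 = 1.6592.
(1-alpha) * beta^2/2 = 0.66 * 23.8144/2 = 7.8588.
Total = 1.12 * (1.6592 + 7.8588) = 10.6601.

10.6601


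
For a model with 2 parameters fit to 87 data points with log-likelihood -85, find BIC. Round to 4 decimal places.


Compute k*ln(n) = 2*ln(87) = 2*4.465908 = 8.931816.
Then -2*loglik = 170.
BIC = 8.931816 + 170 = 178.931816, which rounds to 178.9318.

178.9318


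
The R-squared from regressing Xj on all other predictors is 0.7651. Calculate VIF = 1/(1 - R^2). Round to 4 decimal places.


Denominator: 1 - 0.7651 = 0.2349.
VIF = 1 / 0.2349 = 4.2571.

4.2571


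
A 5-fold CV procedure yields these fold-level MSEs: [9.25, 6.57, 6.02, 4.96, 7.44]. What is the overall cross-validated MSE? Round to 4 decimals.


Add all fold MSEs: 34.2400.
Divide by k = 5: 34.2400/5 = 6.8480.

6.8480


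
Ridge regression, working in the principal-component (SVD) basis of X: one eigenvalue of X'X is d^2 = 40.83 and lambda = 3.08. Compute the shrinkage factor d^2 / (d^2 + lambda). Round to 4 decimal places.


Denominator = d^2 + lambda = 40.83 + 3.08 = 43.9100.
Shrinkage = 40.83 / 43.9100 = 0.9299.

0.9299


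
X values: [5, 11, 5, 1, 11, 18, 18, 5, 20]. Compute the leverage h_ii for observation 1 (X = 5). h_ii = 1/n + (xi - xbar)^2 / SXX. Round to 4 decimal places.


Mean of X: xbar = 10.4444.
SXX = 384.2222.
For X = 5: h = 1/9 + (5 - 10.4444)^2/384.2222 = 0.1883.

0.1883


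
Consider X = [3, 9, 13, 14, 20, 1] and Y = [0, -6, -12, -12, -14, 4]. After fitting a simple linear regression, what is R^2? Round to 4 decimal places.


The fitted line is Y = 3.2552 + -0.9922*X.
SSres = 17.3177, SStot = 269.3333.
R^2 = 1 - SSres/SStot = 0.9357.

0.9357


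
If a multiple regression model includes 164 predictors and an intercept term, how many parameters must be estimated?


Total coefficients = number of predictors + 1 (for the intercept).
= 164 + 1 = 165.

165


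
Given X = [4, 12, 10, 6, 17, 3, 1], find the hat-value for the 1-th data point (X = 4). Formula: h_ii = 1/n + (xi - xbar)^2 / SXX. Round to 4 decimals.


n = 7, xbar = 7.5714.
SXX = sum((xi - xbar)^2) = 193.7143.
h = 1/7 + (4 - 7.5714)^2 / 193.7143 = 0.2087.

0.2087


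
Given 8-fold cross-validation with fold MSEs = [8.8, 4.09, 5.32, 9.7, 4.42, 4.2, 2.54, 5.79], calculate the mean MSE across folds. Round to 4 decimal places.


Add all fold MSEs: 44.8600.
Divide by k = 8: 44.8600/8 = 5.6075.

5.6075


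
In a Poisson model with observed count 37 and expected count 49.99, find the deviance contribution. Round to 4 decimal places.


Compute y*ln(y/mu) = 37*ln(37/49.99) = 37*-0.300905 = -11.133485.
y - mu = -12.99.
D = 2*(-11.133485 - (-12.99)) = 3.713030, which rounds to 3.7130.

3.7130


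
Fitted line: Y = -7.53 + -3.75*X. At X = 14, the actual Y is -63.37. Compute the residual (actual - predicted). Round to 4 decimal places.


Predicted = -7.53 + -3.75 * 14 = -60.0300.
Residual = -63.37 - -60.0300 = -3.3400.

-3.3400


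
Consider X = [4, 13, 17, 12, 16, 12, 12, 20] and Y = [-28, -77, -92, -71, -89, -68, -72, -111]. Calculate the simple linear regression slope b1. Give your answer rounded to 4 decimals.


First compute the means: xbar = 13.2500, ybar = -76.0000.
Then S_xx = sum((xi - xbar)^2) = 157.5000.
S_xy = sum((xi - xbar)(yi - ybar)) = -797.0000.
b1 = S_xy / S_xx = -797.0000 / 157.5000 = -5.0603.

-5.0603


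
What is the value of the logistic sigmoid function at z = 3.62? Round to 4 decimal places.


Compute exp(-3.6200) = 0.0268.
Sigmoid = 1 / (1 + 0.0268) = 1 / 1.0268 = 0.9739.

0.9739


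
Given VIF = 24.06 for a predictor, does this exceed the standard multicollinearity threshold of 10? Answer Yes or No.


Check: VIF = 24.06 vs threshold = 10.
Since 24.06 >= 10, the answer is Yes.

Yes


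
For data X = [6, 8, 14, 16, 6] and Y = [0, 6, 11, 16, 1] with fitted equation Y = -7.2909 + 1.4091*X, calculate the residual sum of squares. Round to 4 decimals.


Compute predicted values, then residuals = yi - yhat_i.
Residuals: [-1.1637, 2.0181, -1.4365, 0.7453, -0.1637].
SSres = sum(residual^2) = 8.0727.

8.0727


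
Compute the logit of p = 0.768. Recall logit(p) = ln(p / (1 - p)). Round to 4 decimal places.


Compute the odds: 0.768/0.232 = 3.3103.
Take the natural log: ln(3.3103) = 1.1971.

1.1971


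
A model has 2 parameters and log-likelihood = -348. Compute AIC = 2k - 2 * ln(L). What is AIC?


AIC = 2*2 - 2*(-348).
= 4 + 696 = 700.

700


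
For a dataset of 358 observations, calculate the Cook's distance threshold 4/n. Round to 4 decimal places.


Cook's distance cutoff = 4/n = 4/358.
= 0.0112.

0.0112


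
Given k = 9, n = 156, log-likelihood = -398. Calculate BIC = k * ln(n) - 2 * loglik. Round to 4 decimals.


k * ln(n) = 9 * ln(156) = 9 * 5.049856 = 45.448704.
-2 * loglik = -2 * (-398) = 796.
BIC = 45.448704 + 796 = 841.448704, which rounds to 841.4487.

841.4487


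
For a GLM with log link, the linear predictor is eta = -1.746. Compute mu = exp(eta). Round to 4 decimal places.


The inverse log link gives:
mu = exp(-1.746) = 0.1745.

0.1745


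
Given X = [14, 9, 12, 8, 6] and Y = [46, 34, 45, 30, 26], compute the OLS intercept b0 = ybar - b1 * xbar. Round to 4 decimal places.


Compute b1 = 2.7500 from the OLS formula.
With xbar = 9.8000 and ybar = 36.2000, the intercept is:
b0 = 36.2000 - 2.7500 * 9.8000 = 9.2500.

9.2500


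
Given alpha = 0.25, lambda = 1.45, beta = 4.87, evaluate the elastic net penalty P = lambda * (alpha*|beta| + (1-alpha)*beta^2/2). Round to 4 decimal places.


alpha * |beta| = 0.25 * 4.87 = 1.2175.
(1-alpha) * beta^2/2 = 0.75 * 23.7169/2 = 8.8938.
Total = 1.45 * (1.2175 + 8.8938) = 14.6614.

14.6614


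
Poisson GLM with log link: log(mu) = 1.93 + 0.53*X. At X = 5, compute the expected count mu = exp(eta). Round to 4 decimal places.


eta = 1.93 + 0.53 * 5 = 4.5800.
mu = exp(4.5800) = 97.5144.

97.5144


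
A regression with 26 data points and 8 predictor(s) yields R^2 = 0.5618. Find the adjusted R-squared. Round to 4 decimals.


Plug in: Adj R^2 = 1 - (1 - 0.5618) * 25/17.
= 1 - 0.4382 * 25/17
= 1 - 10.9550 / 17
= 1 - 0.6444 = 0.3556.

0.3556


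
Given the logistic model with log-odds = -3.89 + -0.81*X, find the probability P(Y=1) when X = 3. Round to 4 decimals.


Compute z = -3.89 + (-0.81)(3) = -6.3200.
exp(-z) = 555.5730.
P = 1/(1 + 555.5730) = 0.0018.

0.0018


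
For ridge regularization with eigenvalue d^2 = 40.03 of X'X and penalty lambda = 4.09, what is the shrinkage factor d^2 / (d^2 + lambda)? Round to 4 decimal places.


Denominator = d^2 + lambda = 40.03 + 4.09 = 44.1200.
Shrinkage = 40.03 / 44.1200 = 0.9073.

0.9073


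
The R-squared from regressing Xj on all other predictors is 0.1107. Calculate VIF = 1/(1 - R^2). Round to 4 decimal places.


Denominator: 1 - 0.1107 = 0.8893.
VIF = 1 / 0.8893 = 1.1245.

1.1245


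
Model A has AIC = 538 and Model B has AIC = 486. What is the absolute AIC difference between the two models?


Compute |538 - 486| = 52.
Model B has the smaller AIC.

52


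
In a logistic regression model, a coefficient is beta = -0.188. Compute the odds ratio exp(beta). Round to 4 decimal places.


Odds ratio = exp(beta) = exp(-0.188).
= 0.8286.

0.8286


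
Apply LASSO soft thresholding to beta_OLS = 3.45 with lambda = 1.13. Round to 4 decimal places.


Absolute value: |3.45| = 3.45.
Compare to lambda = 1.13.
Since |beta| > lambda, coefficient = sign(beta)*(|beta| - lambda) = 2.3200.

2.3200


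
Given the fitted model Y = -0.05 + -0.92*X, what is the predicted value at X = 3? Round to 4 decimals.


Substitute X = 3 into the equation:
Y = -0.05 + -0.92 * 3 = -0.05 + -2.7600 = -2.8100.

-2.8100


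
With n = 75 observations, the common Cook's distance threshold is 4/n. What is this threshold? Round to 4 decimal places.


Using the rule of thumb:
Threshold = 4 / 75 = 0.0533.

0.0533


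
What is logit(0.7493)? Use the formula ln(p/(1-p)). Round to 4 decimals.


Compute the odds: 0.7493/0.2507 = 2.9888.
Take the natural log: ln(2.9888) = 1.0949.

1.0949


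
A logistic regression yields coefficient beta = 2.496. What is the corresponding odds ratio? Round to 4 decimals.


The odds ratio is computed as:
OR = e^(2.496) = 12.1339.

12.1339


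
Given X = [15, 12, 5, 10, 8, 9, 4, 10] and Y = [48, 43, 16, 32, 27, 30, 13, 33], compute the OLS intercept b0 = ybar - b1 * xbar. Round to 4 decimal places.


The slope is b1 = 3.3277.
Sample means are xbar = 9.1250 and ybar = 30.2500.
Intercept: b0 = 30.2500 - (3.3277)(9.1250) = -0.1153.

-0.1153


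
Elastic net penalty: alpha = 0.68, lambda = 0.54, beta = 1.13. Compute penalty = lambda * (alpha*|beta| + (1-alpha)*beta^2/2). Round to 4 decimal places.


alpha * |beta| = 0.68 * 1.13 = 0.7684.
(1-alpha) * beta^2/2 = 0.32 * 1.2769/2 = 0.2043.
Total = 0.54 * (0.7684 + 0.2043) = 0.5253.

0.5253


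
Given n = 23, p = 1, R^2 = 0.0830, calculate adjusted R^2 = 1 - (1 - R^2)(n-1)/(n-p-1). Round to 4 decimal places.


Plug in: Adj R^2 = 1 - (1 - 0.0830) * 22/21.
= 1 - 0.9170 * 22/21
= 1 - 20.1740 / 21
= 1 - 0.9607 = 0.0393.

0.0393


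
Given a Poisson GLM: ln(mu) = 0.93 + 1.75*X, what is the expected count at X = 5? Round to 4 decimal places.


Linear predictor: eta = 0.93 + (1.75)(5) = 9.6800.
Expected count: mu = exp(9.6800) = 15994.4969.

15994.4969


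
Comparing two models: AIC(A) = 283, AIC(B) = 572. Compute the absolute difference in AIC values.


Compute |283 - 572| = 289.
Model A has the smaller AIC.

289


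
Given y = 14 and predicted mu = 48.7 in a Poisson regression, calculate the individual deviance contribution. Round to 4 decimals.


Compute y*ln(y/mu) = 14*ln(14/48.7) = 14*-1.246622 = -17.452708.
y - mu = -34.7.
D = 2*(-17.452708 - (-34.7)) = 34.494584, which rounds to 34.4946.

34.4946


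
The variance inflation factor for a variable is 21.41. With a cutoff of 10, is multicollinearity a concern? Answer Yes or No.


Compare VIF = 21.41 to the threshold of 10.
21.41 >= 10, so the answer is Yes.

Yes


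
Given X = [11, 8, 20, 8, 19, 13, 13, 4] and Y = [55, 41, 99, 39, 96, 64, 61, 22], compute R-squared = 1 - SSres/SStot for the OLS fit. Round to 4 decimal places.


After computing the OLS fit (b0=0.8703, b1=4.8962):
SSres = 21.5920, SStot = 5103.8750.
R^2 = 1 - 21.5920/5103.8750 = 0.9958.

0.9958


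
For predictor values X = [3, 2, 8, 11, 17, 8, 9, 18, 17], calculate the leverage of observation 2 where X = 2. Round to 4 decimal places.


Compute xbar = 10.3333 with n = 9 observations.
SXX = 284.0000.
Leverage = 1/9 + (2 - 10.3333)^2/284.0000 = 0.3556.

0.3556


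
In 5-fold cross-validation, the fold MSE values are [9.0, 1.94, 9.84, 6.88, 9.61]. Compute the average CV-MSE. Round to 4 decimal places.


Add all fold MSEs: 37.2700.
Divide by k = 5: 37.2700/5 = 7.4540.

7.4540


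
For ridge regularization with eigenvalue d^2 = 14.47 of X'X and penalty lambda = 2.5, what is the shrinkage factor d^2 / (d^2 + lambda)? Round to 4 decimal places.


Compute the denominator: 14.47 + 2.5 = 16.9700.
Shrinkage factor = 14.47 / 16.9700 = 0.8527.

0.8527


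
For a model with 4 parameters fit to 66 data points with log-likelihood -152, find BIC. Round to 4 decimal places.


k * ln(n) = 4 * ln(66) = 4 * 4.189655 = 16.758620.
-2 * loglik = -2 * (-152) = 304.
BIC = 16.758620 + 304 = 320.758620, which rounds to 320.7586.

320.7586


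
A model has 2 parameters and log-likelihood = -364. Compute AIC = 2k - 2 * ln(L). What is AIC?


AIC = 2*2 - 2*(-364).
= 4 + 728 = 732.

732


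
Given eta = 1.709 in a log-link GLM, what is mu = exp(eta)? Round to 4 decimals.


Apply the inverse link:
mu = e^1.709 = 5.5234.

5.5234


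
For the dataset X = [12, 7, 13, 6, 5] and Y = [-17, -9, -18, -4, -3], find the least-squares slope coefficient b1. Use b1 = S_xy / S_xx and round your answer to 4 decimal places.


Calculate xbar = 8.6000, ybar = -10.2000.
S_xx = 53.2000, S_xy = -101.4000.
Using b1 = S_xy / S_xx = -101.4000 / 53.2000, we get b1 = -1.9060.

-1.9060


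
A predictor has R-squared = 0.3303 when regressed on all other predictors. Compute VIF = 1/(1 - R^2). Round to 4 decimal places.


Using VIF = 1/(1 - R^2_j):
1 - 0.3303 = 0.6697.
VIF = 1.4932.

1.4932


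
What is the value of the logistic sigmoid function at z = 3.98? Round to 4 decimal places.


Compute exp(-3.9800) = 0.0187.
Sigmoid = 1 / (1 + 0.0187) = 1 / 1.0187 = 0.9817.

0.9817


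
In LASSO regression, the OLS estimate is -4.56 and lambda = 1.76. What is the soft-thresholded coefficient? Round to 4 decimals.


|beta_OLS| = 4.56.
lambda = 1.76.
Since |beta| > lambda, coefficient = sign(beta)*(|beta| - lambda) = -2.8000.
Result = -2.8000.

-2.8000


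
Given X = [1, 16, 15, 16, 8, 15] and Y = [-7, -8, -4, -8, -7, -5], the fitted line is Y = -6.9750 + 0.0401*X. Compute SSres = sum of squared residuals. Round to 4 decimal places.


Compute predicted values, then residuals = yi - yhat_i.
Residuals: [-0.0651, -1.6666, 2.3735, -1.6666, -0.3458, 1.3735].
SSres = sum(residual^2) = 13.1989.

13.1989


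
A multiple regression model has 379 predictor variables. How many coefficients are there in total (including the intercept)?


Including the intercept, the model has 379 predictor coefficients + 1 intercept.
Total = 380.

380


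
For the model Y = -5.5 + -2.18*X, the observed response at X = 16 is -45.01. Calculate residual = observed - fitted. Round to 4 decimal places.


Predicted = -5.5 + -2.18 * 16 = -40.3800.
Residual = -45.01 - -40.3800 = -4.6300.

-4.6300


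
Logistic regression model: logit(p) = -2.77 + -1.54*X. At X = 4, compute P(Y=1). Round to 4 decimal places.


z = -2.77 + -1.54 * 4 = -8.9300.
Sigmoid: P = 1 / (1 + exp(8.9300)) = 0.0001.

0.0001


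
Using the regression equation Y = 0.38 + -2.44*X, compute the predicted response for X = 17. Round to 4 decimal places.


Plug X = 17 into Y = 0.38 + -2.44*X:
Y = 0.38 + -41.4800 = -41.1000.

-41.1000


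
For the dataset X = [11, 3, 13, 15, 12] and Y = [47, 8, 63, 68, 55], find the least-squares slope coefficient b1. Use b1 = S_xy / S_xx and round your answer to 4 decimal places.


Calculate xbar = 10.8000, ybar = 48.2000.
S_xx = 84.8000, S_xy = 437.2000.
Using b1 = S_xy / S_xx = 437.2000 / 84.8000, we get b1 = 5.1557.

5.1557


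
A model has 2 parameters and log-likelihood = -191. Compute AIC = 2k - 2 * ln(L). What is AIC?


AIC = 2*2 - 2*(-191).
= 4 + 382 = 386.

386


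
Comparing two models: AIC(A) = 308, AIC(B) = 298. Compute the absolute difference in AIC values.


Compute |308 - 298| = 10.
Model B has the smaller AIC.

10


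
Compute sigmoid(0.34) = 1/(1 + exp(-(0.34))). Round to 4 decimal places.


Compute exp(-0.3400) = 0.7118.
Sigmoid = 1 / (1 + 0.7118) = 1 / 1.7118 = 0.5842.

0.5842


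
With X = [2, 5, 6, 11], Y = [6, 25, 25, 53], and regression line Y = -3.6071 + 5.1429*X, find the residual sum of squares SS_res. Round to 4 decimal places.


Predicted values from Y = -3.6071 + 5.1429*X.
Residuals: [-0.6787, 2.8926, -2.2503, 0.0352].
SSres = 13.8929.

13.8929


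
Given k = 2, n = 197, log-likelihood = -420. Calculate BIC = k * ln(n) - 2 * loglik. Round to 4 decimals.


ln(197) = 5.283204.
k * ln(n) = 2 * 5.283204 = 10.566408.
-2L = 840.
BIC = 10.566408 + 840 = 850.566408, which rounds to 850.5664.

850.5664


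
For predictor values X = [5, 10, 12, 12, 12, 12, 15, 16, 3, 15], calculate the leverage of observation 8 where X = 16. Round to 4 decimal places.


n = 10, xbar = 11.2000.
SXX = sum((xi - xbar)^2) = 161.6000.
h = 1/10 + (16 - 11.2000)^2 / 161.6000 = 0.2426.

0.2426


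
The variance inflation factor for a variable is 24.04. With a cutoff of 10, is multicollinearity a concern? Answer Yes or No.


The threshold is 10.
VIF = 24.04 is >= 10.
Multicollinearity indication: Yes.

Yes


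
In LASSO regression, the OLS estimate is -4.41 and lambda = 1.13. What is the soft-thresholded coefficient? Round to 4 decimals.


|beta_OLS| = 4.41.
lambda = 1.13.
Since |beta| > lambda, coefficient = sign(beta)*(|beta| - lambda) = -3.2800.
Result = -3.2800.

-3.2800


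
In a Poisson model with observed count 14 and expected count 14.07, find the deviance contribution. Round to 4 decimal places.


First: ln(14/14.07) = -0.004988.
Then: 14 * -0.004988 = -0.069832.
y - mu = 14 - 14.07 = -0.07.
D = 2(-0.069832 - -0.07) = 0.000336, which rounds to 0.0003.

0.0003
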